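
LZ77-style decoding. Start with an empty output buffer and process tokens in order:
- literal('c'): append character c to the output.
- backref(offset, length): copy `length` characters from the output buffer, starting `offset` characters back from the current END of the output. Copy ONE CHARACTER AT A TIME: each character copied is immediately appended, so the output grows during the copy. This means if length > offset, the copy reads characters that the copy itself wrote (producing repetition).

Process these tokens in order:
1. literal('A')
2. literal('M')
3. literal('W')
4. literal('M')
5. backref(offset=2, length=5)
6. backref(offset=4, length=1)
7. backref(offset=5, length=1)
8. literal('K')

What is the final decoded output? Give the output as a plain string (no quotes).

Token 1: literal('A'). Output: "A"
Token 2: literal('M'). Output: "AM"
Token 3: literal('W'). Output: "AMW"
Token 4: literal('M'). Output: "AMWM"
Token 5: backref(off=2, len=5) (overlapping!). Copied 'WMWMW' from pos 2. Output: "AMWMWMWMW"
Token 6: backref(off=4, len=1). Copied 'M' from pos 5. Output: "AMWMWMWMWM"
Token 7: backref(off=5, len=1). Copied 'M' from pos 5. Output: "AMWMWMWMWMM"
Token 8: literal('K'). Output: "AMWMWMWMWMMK"

Answer: AMWMWMWMWMMK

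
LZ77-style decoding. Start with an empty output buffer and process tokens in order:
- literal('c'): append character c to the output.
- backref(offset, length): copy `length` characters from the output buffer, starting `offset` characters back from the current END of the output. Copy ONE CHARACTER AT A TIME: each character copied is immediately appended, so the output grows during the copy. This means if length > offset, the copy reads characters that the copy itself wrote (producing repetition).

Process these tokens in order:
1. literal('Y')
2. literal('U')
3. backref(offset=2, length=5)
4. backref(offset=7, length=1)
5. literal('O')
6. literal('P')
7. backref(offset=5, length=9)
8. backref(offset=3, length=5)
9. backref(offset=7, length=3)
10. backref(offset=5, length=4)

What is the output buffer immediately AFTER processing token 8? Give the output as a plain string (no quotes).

Token 1: literal('Y'). Output: "Y"
Token 2: literal('U'). Output: "YU"
Token 3: backref(off=2, len=5) (overlapping!). Copied 'YUYUY' from pos 0. Output: "YUYUYUY"
Token 4: backref(off=7, len=1). Copied 'Y' from pos 0. Output: "YUYUYUYY"
Token 5: literal('O'). Output: "YUYUYUYYO"
Token 6: literal('P'). Output: "YUYUYUYYOP"
Token 7: backref(off=5, len=9) (overlapping!). Copied 'UYYOPUYYO' from pos 5. Output: "YUYUYUYYOPUYYOPUYYO"
Token 8: backref(off=3, len=5) (overlapping!). Copied 'YYOYY' from pos 16. Output: "YUYUYUYYOPUYYOPUYYOYYOYY"

Answer: YUYUYUYYOPUYYOPUYYOYYOYY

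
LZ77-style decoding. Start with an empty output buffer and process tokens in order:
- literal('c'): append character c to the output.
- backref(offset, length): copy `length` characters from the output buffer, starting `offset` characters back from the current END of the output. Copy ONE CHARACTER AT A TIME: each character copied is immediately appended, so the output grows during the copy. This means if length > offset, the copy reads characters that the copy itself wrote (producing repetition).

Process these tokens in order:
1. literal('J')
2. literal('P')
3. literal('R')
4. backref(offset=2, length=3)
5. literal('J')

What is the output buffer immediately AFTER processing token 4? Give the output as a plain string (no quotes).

Token 1: literal('J'). Output: "J"
Token 2: literal('P'). Output: "JP"
Token 3: literal('R'). Output: "JPR"
Token 4: backref(off=2, len=3) (overlapping!). Copied 'PRP' from pos 1. Output: "JPRPRP"

Answer: JPRPRP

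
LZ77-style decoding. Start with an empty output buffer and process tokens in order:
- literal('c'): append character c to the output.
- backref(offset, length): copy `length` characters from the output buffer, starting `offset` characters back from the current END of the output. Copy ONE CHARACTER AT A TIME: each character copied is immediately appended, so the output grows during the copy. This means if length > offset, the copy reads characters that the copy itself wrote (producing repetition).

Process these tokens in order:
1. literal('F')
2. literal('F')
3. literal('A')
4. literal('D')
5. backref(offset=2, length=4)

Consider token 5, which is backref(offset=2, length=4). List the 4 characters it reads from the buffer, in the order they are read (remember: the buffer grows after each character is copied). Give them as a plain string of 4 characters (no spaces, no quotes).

Token 1: literal('F'). Output: "F"
Token 2: literal('F'). Output: "FF"
Token 3: literal('A'). Output: "FFA"
Token 4: literal('D'). Output: "FFAD"
Token 5: backref(off=2, len=4). Buffer before: "FFAD" (len 4)
  byte 1: read out[2]='A', append. Buffer now: "FFADA"
  byte 2: read out[3]='D', append. Buffer now: "FFADAD"
  byte 3: read out[4]='A', append. Buffer now: "FFADADA"
  byte 4: read out[5]='D', append. Buffer now: "FFADADAD"

Answer: ADAD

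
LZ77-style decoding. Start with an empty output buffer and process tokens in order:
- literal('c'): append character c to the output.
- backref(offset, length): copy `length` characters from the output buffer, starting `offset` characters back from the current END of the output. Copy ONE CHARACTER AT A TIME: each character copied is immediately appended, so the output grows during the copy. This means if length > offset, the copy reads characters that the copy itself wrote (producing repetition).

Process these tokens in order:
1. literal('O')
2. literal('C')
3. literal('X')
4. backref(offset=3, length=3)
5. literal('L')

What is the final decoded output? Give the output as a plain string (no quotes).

Answer: OCXOCXL

Derivation:
Token 1: literal('O'). Output: "O"
Token 2: literal('C'). Output: "OC"
Token 3: literal('X'). Output: "OCX"
Token 4: backref(off=3, len=3). Copied 'OCX' from pos 0. Output: "OCXOCX"
Token 5: literal('L'). Output: "OCXOCXL"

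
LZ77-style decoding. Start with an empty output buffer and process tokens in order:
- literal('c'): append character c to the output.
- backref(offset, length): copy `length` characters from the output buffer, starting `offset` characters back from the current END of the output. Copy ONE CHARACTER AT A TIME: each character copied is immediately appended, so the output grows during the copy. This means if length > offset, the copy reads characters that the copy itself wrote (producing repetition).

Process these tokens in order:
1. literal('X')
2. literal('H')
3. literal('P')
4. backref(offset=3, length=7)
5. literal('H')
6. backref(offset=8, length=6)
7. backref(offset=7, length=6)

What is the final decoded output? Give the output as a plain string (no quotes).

Token 1: literal('X'). Output: "X"
Token 2: literal('H'). Output: "XH"
Token 3: literal('P'). Output: "XHP"
Token 4: backref(off=3, len=7) (overlapping!). Copied 'XHPXHPX' from pos 0. Output: "XHPXHPXHPX"
Token 5: literal('H'). Output: "XHPXHPXHPXH"
Token 6: backref(off=8, len=6). Copied 'XHPXHP' from pos 3. Output: "XHPXHPXHPXHXHPXHP"
Token 7: backref(off=7, len=6). Copied 'HXHPXH' from pos 10. Output: "XHPXHPXHPXHXHPXHPHXHPXH"

Answer: XHPXHPXHPXHXHPXHPHXHPXH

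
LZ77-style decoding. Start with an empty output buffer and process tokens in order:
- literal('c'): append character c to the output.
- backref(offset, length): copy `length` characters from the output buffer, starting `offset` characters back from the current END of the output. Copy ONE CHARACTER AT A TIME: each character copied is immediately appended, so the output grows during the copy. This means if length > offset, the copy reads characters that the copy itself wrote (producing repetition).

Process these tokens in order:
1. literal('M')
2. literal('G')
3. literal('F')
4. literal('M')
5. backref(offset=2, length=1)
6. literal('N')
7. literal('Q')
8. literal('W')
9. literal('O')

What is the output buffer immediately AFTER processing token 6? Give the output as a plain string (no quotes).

Token 1: literal('M'). Output: "M"
Token 2: literal('G'). Output: "MG"
Token 3: literal('F'). Output: "MGF"
Token 4: literal('M'). Output: "MGFM"
Token 5: backref(off=2, len=1). Copied 'F' from pos 2. Output: "MGFMF"
Token 6: literal('N'). Output: "MGFMFN"

Answer: MGFMFN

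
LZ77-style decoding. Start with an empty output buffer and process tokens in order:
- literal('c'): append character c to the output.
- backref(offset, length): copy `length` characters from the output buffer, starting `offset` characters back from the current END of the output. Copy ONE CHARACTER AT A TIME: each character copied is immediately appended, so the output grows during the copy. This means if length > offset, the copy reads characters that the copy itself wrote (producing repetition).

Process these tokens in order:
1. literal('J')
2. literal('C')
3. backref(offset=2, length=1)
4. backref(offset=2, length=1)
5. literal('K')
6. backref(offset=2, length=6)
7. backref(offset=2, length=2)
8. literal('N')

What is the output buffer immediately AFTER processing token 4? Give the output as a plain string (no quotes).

Token 1: literal('J'). Output: "J"
Token 2: literal('C'). Output: "JC"
Token 3: backref(off=2, len=1). Copied 'J' from pos 0. Output: "JCJ"
Token 4: backref(off=2, len=1). Copied 'C' from pos 1. Output: "JCJC"

Answer: JCJC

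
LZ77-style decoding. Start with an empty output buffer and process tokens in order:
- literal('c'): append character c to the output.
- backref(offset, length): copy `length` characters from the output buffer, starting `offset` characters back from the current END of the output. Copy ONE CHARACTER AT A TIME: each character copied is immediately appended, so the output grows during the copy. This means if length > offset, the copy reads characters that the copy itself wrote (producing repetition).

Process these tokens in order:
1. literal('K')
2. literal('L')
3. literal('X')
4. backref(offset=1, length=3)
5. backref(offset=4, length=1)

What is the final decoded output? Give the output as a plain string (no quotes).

Answer: KLXXXXX

Derivation:
Token 1: literal('K'). Output: "K"
Token 2: literal('L'). Output: "KL"
Token 3: literal('X'). Output: "KLX"
Token 4: backref(off=1, len=3) (overlapping!). Copied 'XXX' from pos 2. Output: "KLXXXX"
Token 5: backref(off=4, len=1). Copied 'X' from pos 2. Output: "KLXXXXX"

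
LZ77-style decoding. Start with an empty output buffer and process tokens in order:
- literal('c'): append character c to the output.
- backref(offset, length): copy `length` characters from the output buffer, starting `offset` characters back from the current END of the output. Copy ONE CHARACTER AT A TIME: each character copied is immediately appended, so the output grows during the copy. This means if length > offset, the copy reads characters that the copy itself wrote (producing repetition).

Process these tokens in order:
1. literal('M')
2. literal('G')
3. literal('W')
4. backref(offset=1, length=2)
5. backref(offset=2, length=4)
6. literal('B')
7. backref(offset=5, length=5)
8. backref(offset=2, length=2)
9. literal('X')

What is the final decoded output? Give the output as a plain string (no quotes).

Answer: MGWWWWWWWBWWWWBWBX

Derivation:
Token 1: literal('M'). Output: "M"
Token 2: literal('G'). Output: "MG"
Token 3: literal('W'). Output: "MGW"
Token 4: backref(off=1, len=2) (overlapping!). Copied 'WW' from pos 2. Output: "MGWWW"
Token 5: backref(off=2, len=4) (overlapping!). Copied 'WWWW' from pos 3. Output: "MGWWWWWWW"
Token 6: literal('B'). Output: "MGWWWWWWWB"
Token 7: backref(off=5, len=5). Copied 'WWWWB' from pos 5. Output: "MGWWWWWWWBWWWWB"
Token 8: backref(off=2, len=2). Copied 'WB' from pos 13. Output: "MGWWWWWWWBWWWWBWB"
Token 9: literal('X'). Output: "MGWWWWWWWBWWWWBWBX"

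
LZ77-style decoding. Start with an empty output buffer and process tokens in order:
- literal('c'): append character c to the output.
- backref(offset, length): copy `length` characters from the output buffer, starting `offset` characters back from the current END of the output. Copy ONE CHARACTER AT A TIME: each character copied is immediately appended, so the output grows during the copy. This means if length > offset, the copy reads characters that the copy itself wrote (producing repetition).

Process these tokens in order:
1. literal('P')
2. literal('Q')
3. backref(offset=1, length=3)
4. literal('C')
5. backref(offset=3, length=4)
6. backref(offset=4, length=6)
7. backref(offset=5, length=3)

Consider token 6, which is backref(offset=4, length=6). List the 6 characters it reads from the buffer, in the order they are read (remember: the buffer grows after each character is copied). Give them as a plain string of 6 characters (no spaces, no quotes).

Answer: QQCQQQ

Derivation:
Token 1: literal('P'). Output: "P"
Token 2: literal('Q'). Output: "PQ"
Token 3: backref(off=1, len=3) (overlapping!). Copied 'QQQ' from pos 1. Output: "PQQQQ"
Token 4: literal('C'). Output: "PQQQQC"
Token 5: backref(off=3, len=4) (overlapping!). Copied 'QQCQ' from pos 3. Output: "PQQQQCQQCQ"
Token 6: backref(off=4, len=6). Buffer before: "PQQQQCQQCQ" (len 10)
  byte 1: read out[6]='Q', append. Buffer now: "PQQQQCQQCQQ"
  byte 2: read out[7]='Q', append. Buffer now: "PQQQQCQQCQQQ"
  byte 3: read out[8]='C', append. Buffer now: "PQQQQCQQCQQQC"
  byte 4: read out[9]='Q', append. Buffer now: "PQQQQCQQCQQQCQ"
  byte 5: read out[10]='Q', append. Buffer now: "PQQQQCQQCQQQCQQ"
  byte 6: read out[11]='Q', append. Buffer now: "PQQQQCQQCQQQCQQQ"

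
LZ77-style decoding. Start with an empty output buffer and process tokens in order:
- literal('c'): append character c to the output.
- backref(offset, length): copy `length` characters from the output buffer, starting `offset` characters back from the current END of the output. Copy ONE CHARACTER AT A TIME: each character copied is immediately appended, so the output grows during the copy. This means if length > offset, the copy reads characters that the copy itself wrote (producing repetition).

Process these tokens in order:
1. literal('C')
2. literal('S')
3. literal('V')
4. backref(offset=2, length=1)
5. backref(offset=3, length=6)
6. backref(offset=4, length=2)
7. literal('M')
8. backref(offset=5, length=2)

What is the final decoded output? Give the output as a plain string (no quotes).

Token 1: literal('C'). Output: "C"
Token 2: literal('S'). Output: "CS"
Token 3: literal('V'). Output: "CSV"
Token 4: backref(off=2, len=1). Copied 'S' from pos 1. Output: "CSVS"
Token 5: backref(off=3, len=6) (overlapping!). Copied 'SVSSVS' from pos 1. Output: "CSVSSVSSVS"
Token 6: backref(off=4, len=2). Copied 'SS' from pos 6. Output: "CSVSSVSSVSSS"
Token 7: literal('M'). Output: "CSVSSVSSVSSSM"
Token 8: backref(off=5, len=2). Copied 'VS' from pos 8. Output: "CSVSSVSSVSSSMVS"

Answer: CSVSSVSSVSSSMVS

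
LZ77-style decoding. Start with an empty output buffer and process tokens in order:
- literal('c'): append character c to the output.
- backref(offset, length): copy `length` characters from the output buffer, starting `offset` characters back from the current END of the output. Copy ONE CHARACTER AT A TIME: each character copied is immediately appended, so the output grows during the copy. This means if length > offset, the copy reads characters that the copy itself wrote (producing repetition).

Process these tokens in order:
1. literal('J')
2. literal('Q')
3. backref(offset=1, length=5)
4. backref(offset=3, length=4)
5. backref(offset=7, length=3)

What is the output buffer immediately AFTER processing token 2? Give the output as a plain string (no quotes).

Answer: JQ

Derivation:
Token 1: literal('J'). Output: "J"
Token 2: literal('Q'). Output: "JQ"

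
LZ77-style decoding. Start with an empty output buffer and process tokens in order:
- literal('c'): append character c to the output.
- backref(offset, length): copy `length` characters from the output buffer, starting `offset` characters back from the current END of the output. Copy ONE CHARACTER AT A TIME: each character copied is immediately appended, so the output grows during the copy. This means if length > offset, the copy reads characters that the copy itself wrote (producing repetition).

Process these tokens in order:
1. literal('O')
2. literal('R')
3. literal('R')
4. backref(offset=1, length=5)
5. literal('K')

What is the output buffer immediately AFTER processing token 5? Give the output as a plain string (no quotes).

Answer: ORRRRRRRK

Derivation:
Token 1: literal('O'). Output: "O"
Token 2: literal('R'). Output: "OR"
Token 3: literal('R'). Output: "ORR"
Token 4: backref(off=1, len=5) (overlapping!). Copied 'RRRRR' from pos 2. Output: "ORRRRRRR"
Token 5: literal('K'). Output: "ORRRRRRRK"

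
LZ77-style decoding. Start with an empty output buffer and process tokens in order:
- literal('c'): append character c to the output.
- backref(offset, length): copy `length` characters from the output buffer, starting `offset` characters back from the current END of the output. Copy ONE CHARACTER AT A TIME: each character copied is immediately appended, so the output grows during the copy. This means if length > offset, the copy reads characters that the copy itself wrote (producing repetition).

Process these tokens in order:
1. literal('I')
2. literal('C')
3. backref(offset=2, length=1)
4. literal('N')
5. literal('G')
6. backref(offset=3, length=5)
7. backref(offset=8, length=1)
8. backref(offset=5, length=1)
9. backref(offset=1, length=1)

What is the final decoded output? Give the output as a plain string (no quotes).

Token 1: literal('I'). Output: "I"
Token 2: literal('C'). Output: "IC"
Token 3: backref(off=2, len=1). Copied 'I' from pos 0. Output: "ICI"
Token 4: literal('N'). Output: "ICIN"
Token 5: literal('G'). Output: "ICING"
Token 6: backref(off=3, len=5) (overlapping!). Copied 'INGIN' from pos 2. Output: "ICINGINGIN"
Token 7: backref(off=8, len=1). Copied 'I' from pos 2. Output: "ICINGINGINI"
Token 8: backref(off=5, len=1). Copied 'N' from pos 6. Output: "ICINGINGININ"
Token 9: backref(off=1, len=1). Copied 'N' from pos 11. Output: "ICINGINGININN"

Answer: ICINGINGININN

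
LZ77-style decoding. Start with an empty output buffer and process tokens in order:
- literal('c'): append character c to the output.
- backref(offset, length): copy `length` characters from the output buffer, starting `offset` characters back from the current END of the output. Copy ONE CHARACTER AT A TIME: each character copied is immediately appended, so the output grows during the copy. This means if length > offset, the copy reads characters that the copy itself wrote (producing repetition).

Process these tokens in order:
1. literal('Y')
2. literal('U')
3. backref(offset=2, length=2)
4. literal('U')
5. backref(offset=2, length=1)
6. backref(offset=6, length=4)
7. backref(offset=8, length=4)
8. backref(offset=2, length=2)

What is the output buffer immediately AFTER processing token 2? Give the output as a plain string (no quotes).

Token 1: literal('Y'). Output: "Y"
Token 2: literal('U'). Output: "YU"

Answer: YU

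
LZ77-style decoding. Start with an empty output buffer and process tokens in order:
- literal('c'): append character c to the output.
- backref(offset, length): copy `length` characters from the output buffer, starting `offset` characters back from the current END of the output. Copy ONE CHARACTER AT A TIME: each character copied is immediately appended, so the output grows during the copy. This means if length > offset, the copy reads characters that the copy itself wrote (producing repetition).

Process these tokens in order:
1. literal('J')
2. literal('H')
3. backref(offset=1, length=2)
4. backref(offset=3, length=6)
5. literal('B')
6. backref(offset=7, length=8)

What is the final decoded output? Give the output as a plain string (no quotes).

Token 1: literal('J'). Output: "J"
Token 2: literal('H'). Output: "JH"
Token 3: backref(off=1, len=2) (overlapping!). Copied 'HH' from pos 1. Output: "JHHH"
Token 4: backref(off=3, len=6) (overlapping!). Copied 'HHHHHH' from pos 1. Output: "JHHHHHHHHH"
Token 5: literal('B'). Output: "JHHHHHHHHHB"
Token 6: backref(off=7, len=8) (overlapping!). Copied 'HHHHHHBH' from pos 4. Output: "JHHHHHHHHHBHHHHHHBH"

Answer: JHHHHHHHHHBHHHHHHBH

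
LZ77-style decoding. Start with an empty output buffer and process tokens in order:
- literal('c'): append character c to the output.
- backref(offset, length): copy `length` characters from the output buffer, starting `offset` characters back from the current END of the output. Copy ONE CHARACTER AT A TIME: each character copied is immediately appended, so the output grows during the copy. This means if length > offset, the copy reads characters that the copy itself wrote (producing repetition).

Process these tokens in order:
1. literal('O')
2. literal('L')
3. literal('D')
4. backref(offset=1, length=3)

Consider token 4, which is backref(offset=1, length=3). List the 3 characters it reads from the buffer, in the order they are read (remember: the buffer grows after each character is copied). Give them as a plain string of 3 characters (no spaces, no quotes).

Token 1: literal('O'). Output: "O"
Token 2: literal('L'). Output: "OL"
Token 3: literal('D'). Output: "OLD"
Token 4: backref(off=1, len=3). Buffer before: "OLD" (len 3)
  byte 1: read out[2]='D', append. Buffer now: "OLDD"
  byte 2: read out[3]='D', append. Buffer now: "OLDDD"
  byte 3: read out[4]='D', append. Buffer now: "OLDDDD"

Answer: DDD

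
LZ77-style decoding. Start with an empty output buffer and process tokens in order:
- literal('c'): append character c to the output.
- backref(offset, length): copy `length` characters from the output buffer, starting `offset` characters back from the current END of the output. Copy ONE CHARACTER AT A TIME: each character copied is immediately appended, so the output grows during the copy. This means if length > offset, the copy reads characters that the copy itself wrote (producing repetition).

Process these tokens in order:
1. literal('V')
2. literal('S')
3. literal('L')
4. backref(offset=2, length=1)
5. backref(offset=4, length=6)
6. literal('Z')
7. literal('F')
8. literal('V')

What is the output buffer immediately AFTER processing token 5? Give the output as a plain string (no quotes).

Token 1: literal('V'). Output: "V"
Token 2: literal('S'). Output: "VS"
Token 3: literal('L'). Output: "VSL"
Token 4: backref(off=2, len=1). Copied 'S' from pos 1. Output: "VSLS"
Token 5: backref(off=4, len=6) (overlapping!). Copied 'VSLSVS' from pos 0. Output: "VSLSVSLSVS"

Answer: VSLSVSLSVS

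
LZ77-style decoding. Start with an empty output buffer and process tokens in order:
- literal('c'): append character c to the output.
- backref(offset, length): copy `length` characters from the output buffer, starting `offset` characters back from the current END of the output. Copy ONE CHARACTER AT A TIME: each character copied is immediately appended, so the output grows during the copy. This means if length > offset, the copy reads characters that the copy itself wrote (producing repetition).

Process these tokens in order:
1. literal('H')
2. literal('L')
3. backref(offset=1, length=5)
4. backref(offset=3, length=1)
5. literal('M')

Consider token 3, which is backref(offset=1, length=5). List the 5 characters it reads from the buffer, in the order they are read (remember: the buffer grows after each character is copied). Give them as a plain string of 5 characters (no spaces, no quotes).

Answer: LLLLL

Derivation:
Token 1: literal('H'). Output: "H"
Token 2: literal('L'). Output: "HL"
Token 3: backref(off=1, len=5). Buffer before: "HL" (len 2)
  byte 1: read out[1]='L', append. Buffer now: "HLL"
  byte 2: read out[2]='L', append. Buffer now: "HLLL"
  byte 3: read out[3]='L', append. Buffer now: "HLLLL"
  byte 4: read out[4]='L', append. Buffer now: "HLLLLL"
  byte 5: read out[5]='L', append. Buffer now: "HLLLLLL"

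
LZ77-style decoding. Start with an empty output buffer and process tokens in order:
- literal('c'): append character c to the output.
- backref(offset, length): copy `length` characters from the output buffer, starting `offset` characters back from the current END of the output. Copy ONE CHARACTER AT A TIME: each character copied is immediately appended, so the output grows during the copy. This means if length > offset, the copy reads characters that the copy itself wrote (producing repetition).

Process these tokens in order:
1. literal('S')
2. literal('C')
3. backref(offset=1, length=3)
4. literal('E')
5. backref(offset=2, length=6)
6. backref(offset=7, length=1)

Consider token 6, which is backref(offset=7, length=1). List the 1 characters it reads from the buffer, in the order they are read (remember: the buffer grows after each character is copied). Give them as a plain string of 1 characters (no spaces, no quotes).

Token 1: literal('S'). Output: "S"
Token 2: literal('C'). Output: "SC"
Token 3: backref(off=1, len=3) (overlapping!). Copied 'CCC' from pos 1. Output: "SCCCC"
Token 4: literal('E'). Output: "SCCCCE"
Token 5: backref(off=2, len=6) (overlapping!). Copied 'CECECE' from pos 4. Output: "SCCCCECECECE"
Token 6: backref(off=7, len=1). Buffer before: "SCCCCECECECE" (len 12)
  byte 1: read out[5]='E', append. Buffer now: "SCCCCECECECEE"

Answer: E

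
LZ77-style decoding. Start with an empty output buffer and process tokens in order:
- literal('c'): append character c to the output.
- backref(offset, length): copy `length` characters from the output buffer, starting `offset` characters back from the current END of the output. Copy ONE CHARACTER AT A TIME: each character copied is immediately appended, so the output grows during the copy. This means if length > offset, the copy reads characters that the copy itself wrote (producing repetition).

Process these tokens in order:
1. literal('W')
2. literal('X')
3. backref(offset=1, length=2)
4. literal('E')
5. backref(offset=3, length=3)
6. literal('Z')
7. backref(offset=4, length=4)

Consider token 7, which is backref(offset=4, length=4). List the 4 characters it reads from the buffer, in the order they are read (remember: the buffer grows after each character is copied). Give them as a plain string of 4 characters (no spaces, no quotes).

Token 1: literal('W'). Output: "W"
Token 2: literal('X'). Output: "WX"
Token 3: backref(off=1, len=2) (overlapping!). Copied 'XX' from pos 1. Output: "WXXX"
Token 4: literal('E'). Output: "WXXXE"
Token 5: backref(off=3, len=3). Copied 'XXE' from pos 2. Output: "WXXXEXXE"
Token 6: literal('Z'). Output: "WXXXEXXEZ"
Token 7: backref(off=4, len=4). Buffer before: "WXXXEXXEZ" (len 9)
  byte 1: read out[5]='X', append. Buffer now: "WXXXEXXEZX"
  byte 2: read out[6]='X', append. Buffer now: "WXXXEXXEZXX"
  byte 3: read out[7]='E', append. Buffer now: "WXXXEXXEZXXE"
  byte 4: read out[8]='Z', append. Buffer now: "WXXXEXXEZXXEZ"

Answer: XXEZ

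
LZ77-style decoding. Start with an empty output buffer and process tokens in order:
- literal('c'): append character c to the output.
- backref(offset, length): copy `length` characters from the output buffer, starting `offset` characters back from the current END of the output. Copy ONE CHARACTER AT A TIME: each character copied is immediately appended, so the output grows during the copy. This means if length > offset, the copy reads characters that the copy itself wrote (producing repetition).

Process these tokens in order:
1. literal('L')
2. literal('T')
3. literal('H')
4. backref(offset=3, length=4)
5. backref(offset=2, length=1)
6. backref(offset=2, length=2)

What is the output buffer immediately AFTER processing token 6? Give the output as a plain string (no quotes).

Token 1: literal('L'). Output: "L"
Token 2: literal('T'). Output: "LT"
Token 3: literal('H'). Output: "LTH"
Token 4: backref(off=3, len=4) (overlapping!). Copied 'LTHL' from pos 0. Output: "LTHLTHL"
Token 5: backref(off=2, len=1). Copied 'H' from pos 5. Output: "LTHLTHLH"
Token 6: backref(off=2, len=2). Copied 'LH' from pos 6. Output: "LTHLTHLHLH"

Answer: LTHLTHLHLH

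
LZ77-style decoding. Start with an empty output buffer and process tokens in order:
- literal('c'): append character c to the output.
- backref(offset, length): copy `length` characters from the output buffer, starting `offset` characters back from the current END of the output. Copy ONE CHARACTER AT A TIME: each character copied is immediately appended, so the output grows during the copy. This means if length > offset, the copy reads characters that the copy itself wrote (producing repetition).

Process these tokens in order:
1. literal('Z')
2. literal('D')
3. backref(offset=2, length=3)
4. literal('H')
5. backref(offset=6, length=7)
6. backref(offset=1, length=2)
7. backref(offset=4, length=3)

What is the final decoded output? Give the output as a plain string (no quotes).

Token 1: literal('Z'). Output: "Z"
Token 2: literal('D'). Output: "ZD"
Token 3: backref(off=2, len=3) (overlapping!). Copied 'ZDZ' from pos 0. Output: "ZDZDZ"
Token 4: literal('H'). Output: "ZDZDZH"
Token 5: backref(off=6, len=7) (overlapping!). Copied 'ZDZDZHZ' from pos 0. Output: "ZDZDZHZDZDZHZ"
Token 6: backref(off=1, len=2) (overlapping!). Copied 'ZZ' from pos 12. Output: "ZDZDZHZDZDZHZZZ"
Token 7: backref(off=4, len=3). Copied 'HZZ' from pos 11. Output: "ZDZDZHZDZDZHZZZHZZ"

Answer: ZDZDZHZDZDZHZZZHZZ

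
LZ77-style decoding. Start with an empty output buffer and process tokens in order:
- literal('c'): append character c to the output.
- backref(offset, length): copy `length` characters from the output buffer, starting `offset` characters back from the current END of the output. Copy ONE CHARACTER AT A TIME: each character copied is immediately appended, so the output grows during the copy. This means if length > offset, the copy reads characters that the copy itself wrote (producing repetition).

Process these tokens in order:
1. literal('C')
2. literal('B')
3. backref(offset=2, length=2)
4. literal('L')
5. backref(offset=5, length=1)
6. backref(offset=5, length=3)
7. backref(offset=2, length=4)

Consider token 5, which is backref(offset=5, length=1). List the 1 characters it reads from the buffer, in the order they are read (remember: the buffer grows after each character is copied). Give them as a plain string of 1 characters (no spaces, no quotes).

Answer: C

Derivation:
Token 1: literal('C'). Output: "C"
Token 2: literal('B'). Output: "CB"
Token 3: backref(off=2, len=2). Copied 'CB' from pos 0. Output: "CBCB"
Token 4: literal('L'). Output: "CBCBL"
Token 5: backref(off=5, len=1). Buffer before: "CBCBL" (len 5)
  byte 1: read out[0]='C', append. Buffer now: "CBCBLC"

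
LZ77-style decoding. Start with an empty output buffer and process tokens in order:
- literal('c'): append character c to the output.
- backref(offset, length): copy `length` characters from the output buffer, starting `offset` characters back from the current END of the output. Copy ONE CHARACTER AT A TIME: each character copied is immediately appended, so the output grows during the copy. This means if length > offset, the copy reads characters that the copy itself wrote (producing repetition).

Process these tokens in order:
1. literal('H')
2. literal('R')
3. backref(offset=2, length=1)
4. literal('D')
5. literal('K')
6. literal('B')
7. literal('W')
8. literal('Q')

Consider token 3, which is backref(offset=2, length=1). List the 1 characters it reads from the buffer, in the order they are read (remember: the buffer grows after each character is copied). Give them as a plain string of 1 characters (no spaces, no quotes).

Answer: H

Derivation:
Token 1: literal('H'). Output: "H"
Token 2: literal('R'). Output: "HR"
Token 3: backref(off=2, len=1). Buffer before: "HR" (len 2)
  byte 1: read out[0]='H', append. Buffer now: "HRH"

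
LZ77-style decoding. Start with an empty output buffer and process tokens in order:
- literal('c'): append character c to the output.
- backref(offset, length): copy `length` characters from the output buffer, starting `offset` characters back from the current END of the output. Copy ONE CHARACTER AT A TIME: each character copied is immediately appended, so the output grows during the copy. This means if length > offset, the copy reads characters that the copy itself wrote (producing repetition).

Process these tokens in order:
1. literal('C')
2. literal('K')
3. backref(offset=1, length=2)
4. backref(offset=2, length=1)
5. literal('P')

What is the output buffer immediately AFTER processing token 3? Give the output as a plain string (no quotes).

Token 1: literal('C'). Output: "C"
Token 2: literal('K'). Output: "CK"
Token 3: backref(off=1, len=2) (overlapping!). Copied 'KK' from pos 1. Output: "CKKK"

Answer: CKKK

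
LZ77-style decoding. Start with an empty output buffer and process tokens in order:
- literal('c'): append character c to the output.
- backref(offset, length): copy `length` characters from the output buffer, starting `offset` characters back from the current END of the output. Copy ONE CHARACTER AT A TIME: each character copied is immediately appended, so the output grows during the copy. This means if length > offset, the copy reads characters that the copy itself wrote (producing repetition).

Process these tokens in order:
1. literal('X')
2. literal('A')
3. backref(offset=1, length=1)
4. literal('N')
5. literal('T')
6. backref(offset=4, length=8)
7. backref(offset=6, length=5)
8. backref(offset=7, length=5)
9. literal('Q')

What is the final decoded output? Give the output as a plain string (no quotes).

Answer: XAANTAANTAANTNTAANNTNTAQ

Derivation:
Token 1: literal('X'). Output: "X"
Token 2: literal('A'). Output: "XA"
Token 3: backref(off=1, len=1). Copied 'A' from pos 1. Output: "XAA"
Token 4: literal('N'). Output: "XAAN"
Token 5: literal('T'). Output: "XAANT"
Token 6: backref(off=4, len=8) (overlapping!). Copied 'AANTAANT' from pos 1. Output: "XAANTAANTAANT"
Token 7: backref(off=6, len=5). Copied 'NTAAN' from pos 7. Output: "XAANTAANTAANTNTAAN"
Token 8: backref(off=7, len=5). Copied 'NTNTA' from pos 11. Output: "XAANTAANTAANTNTAANNTNTA"
Token 9: literal('Q'). Output: "XAANTAANTAANTNTAANNTNTAQ"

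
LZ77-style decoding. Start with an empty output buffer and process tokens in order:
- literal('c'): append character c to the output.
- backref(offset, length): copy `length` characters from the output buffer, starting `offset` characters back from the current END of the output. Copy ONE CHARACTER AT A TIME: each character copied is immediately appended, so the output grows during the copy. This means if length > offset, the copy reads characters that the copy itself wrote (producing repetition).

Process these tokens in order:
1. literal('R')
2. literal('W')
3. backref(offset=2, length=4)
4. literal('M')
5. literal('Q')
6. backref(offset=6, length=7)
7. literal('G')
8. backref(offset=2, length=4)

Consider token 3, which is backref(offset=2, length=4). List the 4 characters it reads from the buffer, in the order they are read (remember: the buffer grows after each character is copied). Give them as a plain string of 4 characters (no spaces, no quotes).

Answer: RWRW

Derivation:
Token 1: literal('R'). Output: "R"
Token 2: literal('W'). Output: "RW"
Token 3: backref(off=2, len=4). Buffer before: "RW" (len 2)
  byte 1: read out[0]='R', append. Buffer now: "RWR"
  byte 2: read out[1]='W', append. Buffer now: "RWRW"
  byte 3: read out[2]='R', append. Buffer now: "RWRWR"
  byte 4: read out[3]='W', append. Buffer now: "RWRWRW"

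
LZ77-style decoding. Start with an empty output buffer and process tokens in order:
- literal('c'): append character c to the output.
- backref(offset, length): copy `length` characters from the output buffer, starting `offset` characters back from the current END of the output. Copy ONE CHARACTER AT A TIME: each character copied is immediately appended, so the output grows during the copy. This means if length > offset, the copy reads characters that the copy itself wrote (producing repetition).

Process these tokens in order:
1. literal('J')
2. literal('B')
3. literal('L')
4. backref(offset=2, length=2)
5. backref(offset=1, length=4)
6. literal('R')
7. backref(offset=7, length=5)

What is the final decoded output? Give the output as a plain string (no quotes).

Token 1: literal('J'). Output: "J"
Token 2: literal('B'). Output: "JB"
Token 3: literal('L'). Output: "JBL"
Token 4: backref(off=2, len=2). Copied 'BL' from pos 1. Output: "JBLBL"
Token 5: backref(off=1, len=4) (overlapping!). Copied 'LLLL' from pos 4. Output: "JBLBLLLLL"
Token 6: literal('R'). Output: "JBLBLLLLLR"
Token 7: backref(off=7, len=5). Copied 'BLLLL' from pos 3. Output: "JBLBLLLLLRBLLLL"

Answer: JBLBLLLLLRBLLLL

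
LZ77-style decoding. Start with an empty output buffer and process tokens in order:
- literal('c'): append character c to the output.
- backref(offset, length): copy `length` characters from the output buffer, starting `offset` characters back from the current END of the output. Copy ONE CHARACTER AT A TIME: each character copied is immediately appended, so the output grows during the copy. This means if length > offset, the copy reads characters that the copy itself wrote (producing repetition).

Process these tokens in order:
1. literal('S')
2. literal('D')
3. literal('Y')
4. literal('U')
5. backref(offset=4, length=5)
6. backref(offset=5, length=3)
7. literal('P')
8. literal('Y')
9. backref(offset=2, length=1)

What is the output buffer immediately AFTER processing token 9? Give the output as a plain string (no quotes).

Token 1: literal('S'). Output: "S"
Token 2: literal('D'). Output: "SD"
Token 3: literal('Y'). Output: "SDY"
Token 4: literal('U'). Output: "SDYU"
Token 5: backref(off=4, len=5) (overlapping!). Copied 'SDYUS' from pos 0. Output: "SDYUSDYUS"
Token 6: backref(off=5, len=3). Copied 'SDY' from pos 4. Output: "SDYUSDYUSSDY"
Token 7: literal('P'). Output: "SDYUSDYUSSDYP"
Token 8: literal('Y'). Output: "SDYUSDYUSSDYPY"
Token 9: backref(off=2, len=1). Copied 'P' from pos 12. Output: "SDYUSDYUSSDYPYP"

Answer: SDYUSDYUSSDYPYP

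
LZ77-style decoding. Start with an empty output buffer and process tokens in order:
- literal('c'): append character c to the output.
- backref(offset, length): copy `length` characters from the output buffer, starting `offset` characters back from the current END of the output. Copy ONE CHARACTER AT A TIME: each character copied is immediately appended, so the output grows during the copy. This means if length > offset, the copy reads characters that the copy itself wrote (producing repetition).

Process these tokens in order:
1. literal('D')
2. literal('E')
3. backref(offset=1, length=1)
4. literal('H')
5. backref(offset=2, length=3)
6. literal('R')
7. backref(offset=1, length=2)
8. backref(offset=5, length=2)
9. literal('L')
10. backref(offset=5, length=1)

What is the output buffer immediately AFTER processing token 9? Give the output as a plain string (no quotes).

Answer: DEEHEHERRRHEL

Derivation:
Token 1: literal('D'). Output: "D"
Token 2: literal('E'). Output: "DE"
Token 3: backref(off=1, len=1). Copied 'E' from pos 1. Output: "DEE"
Token 4: literal('H'). Output: "DEEH"
Token 5: backref(off=2, len=3) (overlapping!). Copied 'EHE' from pos 2. Output: "DEEHEHE"
Token 6: literal('R'). Output: "DEEHEHER"
Token 7: backref(off=1, len=2) (overlapping!). Copied 'RR' from pos 7. Output: "DEEHEHERRR"
Token 8: backref(off=5, len=2). Copied 'HE' from pos 5. Output: "DEEHEHERRRHE"
Token 9: literal('L'). Output: "DEEHEHERRRHEL"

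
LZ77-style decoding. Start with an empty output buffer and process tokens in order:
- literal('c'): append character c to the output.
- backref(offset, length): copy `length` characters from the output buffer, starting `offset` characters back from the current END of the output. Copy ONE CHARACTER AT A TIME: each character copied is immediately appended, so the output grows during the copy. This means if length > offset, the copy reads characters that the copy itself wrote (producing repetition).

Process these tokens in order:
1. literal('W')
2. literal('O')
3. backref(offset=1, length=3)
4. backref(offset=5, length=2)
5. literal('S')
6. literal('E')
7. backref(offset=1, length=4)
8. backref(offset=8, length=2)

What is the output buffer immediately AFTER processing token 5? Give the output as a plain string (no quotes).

Answer: WOOOOWOS

Derivation:
Token 1: literal('W'). Output: "W"
Token 2: literal('O'). Output: "WO"
Token 3: backref(off=1, len=3) (overlapping!). Copied 'OOO' from pos 1. Output: "WOOOO"
Token 4: backref(off=5, len=2). Copied 'WO' from pos 0. Output: "WOOOOWO"
Token 5: literal('S'). Output: "WOOOOWOS"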